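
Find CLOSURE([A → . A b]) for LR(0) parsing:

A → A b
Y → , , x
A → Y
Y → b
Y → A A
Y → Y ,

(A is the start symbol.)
{ [A → . A b], [A → . Y], [Y → . , , x], [Y → . A A], [Y → . Y ,], [Y → . b] }

To compute CLOSURE, for each item [A → α.Bβ] where B is a non-terminal, add [B → .γ] for all productions B → γ; repeat for the newly added items until nothing changes.

Start with: [A → . A b]
  [A → . A b] has the dot before A: add [A → . Y]
  [A → . Y] has the dot before Y: add [Y → . , , x], [Y → . b], [Y → . A A], [Y → . Y ,]
No further items can be added.

CLOSURE = { [A → . A b], [A → . Y], [Y → . , , x], [Y → . A A], [Y → . Y ,], [Y → . b] }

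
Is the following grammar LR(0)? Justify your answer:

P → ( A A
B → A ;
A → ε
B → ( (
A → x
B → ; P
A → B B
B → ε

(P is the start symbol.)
A grammar is LR(0) if no state in the canonical LR(0) collection has:
  - both a shift item (dot before a terminal) and a complete item (shift-reduce conflict), or
  - two or more complete items (reduce-reduce conflict; the accept item [P' → P .] counts as a complete item here).

Augment with P' → P and build the canonical LR(0) collection (I0 = CLOSURE({[P' → . P]}), then GOTO on every symbol after a dot until no new states appear). It has 15 states:
  I0: { [P → . ( A A], [P' → . P] }  — shift
  I1: { [A → . B B], [A → . x], [A → .], [B → . ( (], [B → . ; P], [B → . A ;], [B → .], [P → ( . A A] }  — shift, 2 reduces
  I2: { [P' → P .] }  — accept
  I3: { [B → ( . (] }  — shift
  I4: { [B → ; . P], [P → . ( A A] }  — shift
  I5: { [A → . B B], [A → . x], [A → .], [B → . ( (], [B → . ; P], [B → . A ;], [B → .], [B → A . ;], [P → ( A . A] }  — shift, 2 reduces
  I6: { [A → . B B], [A → . x], [A → .], [A → B . B], [B → . ( (], [B → . ; P], [B → . A ;], [B → .] }  — shift, 2 reduces
  I7: { [A → x .] }  — reduce
  I8: { [B → A . ;] }  — shift
  I9: { [A → . B B], [A → . x], [A → .], [A → B . B], [A → B B .], [B → . ( (], [B → . ; P], [B → . A ;], [B → .] }  — shift, 3 reduces
  I10: { [B → A ; .] }  — reduce
  I11: { [B → ; . P], [B → A ; .], [P → . ( A A] }  — shift, reduce
  I12: { [B → A . ;], [P → ( A A .] }  — shift, reduce
  I13: { [B → ; P .] }  — reduce
  I14: { [B → ( ( .] }  — reduce

Conflict in state I1:
  Shift-reduce conflict between [A → .] and [A → . x]
So the grammar is NOT LR(0).

Answer: No. Shift-reduce conflict between [A → .] and [A → . x]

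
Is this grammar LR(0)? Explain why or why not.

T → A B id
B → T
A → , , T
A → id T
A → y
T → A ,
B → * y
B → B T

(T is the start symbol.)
No. Shift-reduce conflict between [T → A , .] and [A → , . , T]

Augment with T' → T and build the canonical LR(0) collection (I0 = CLOSURE({[T' → . T]}), then GOTO on every symbol after a dot until no new states appear). It has 16 states:
  I0: { [A → . , , T], [A → . id T], [A → . y], [T → . A ,], [T → . A B id], [T' → . T] }  — shift
  I1: { [A → , . , T] }  — shift
  I2: { [A → . , , T], [A → . id T], [A → . y], [B → . * y], [B → . B T], [B → . T], [T → . A ,], [T → . A B id], [T → A . ,], [T → A . B id] }  — shift
  I3: { [T' → T .] }  — accept
  I4: { [A → . , , T], [A → . id T], [A → . y], [A → id . T], [T → . A ,], [T → . A B id] }  — shift
  I5: { [A → y .] }  — reduce
  I6: { [A → id T .] }  — reduce
  I7: { [B → * . y] }  — shift
  I8: { [A → , . , T], [T → A , .] }  — shift, reduce
  I9: { [A → . , , T], [A → . id T], [A → . y], [B → B . T], [T → . A ,], [T → . A B id], [T → A B . id] }  — shift
  I10: { [B → T .] }  — reduce
  I11: { [B → B T .] }  — reduce
  I12: { [A → . , , T], [A → . id T], [A → . y], [A → id . T], [T → . A ,], [T → . A B id], [T → A B id .] }  — shift, reduce
  I13: { [A → , , . T], [A → . , , T], [A → . id T], [A → . y], [T → . A ,], [T → . A B id] }  — shift
  I14: { [A → , , T .] }  — reduce
  I15: { [B → * y .] }  — reduce

Conflict in state I8:
  Shift-reduce conflict between [T → A , .] and [A → , . , T]
So the grammar is NOT LR(0).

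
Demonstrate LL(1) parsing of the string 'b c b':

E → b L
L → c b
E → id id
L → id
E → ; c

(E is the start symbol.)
Stack is shown with the top on the left.

Stack  Input    Action
----------------------
E $    b c b $  output E → b L
b L $  b c b $  match 'b'
L $    c b $    output L → c b
c b $  c b $    match 'c'
b $    b $      match 'b'
$      $        accept

The string is accepted.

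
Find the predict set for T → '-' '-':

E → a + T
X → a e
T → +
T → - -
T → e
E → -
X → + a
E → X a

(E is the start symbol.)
{ '-' }

PREDICT(T → '-' '-') = (FIRST(RHS) \ {ε}) ∪ (FOLLOW(T) if ε ∈ FIRST(RHS), i.e. RHS ⇒* ε)
FIRST('-' '-') = { '-' }
ε ∉ FIRST('-' '-'), so FOLLOW(T) is not added.
PREDICT(T → '-' '-') = { '-' }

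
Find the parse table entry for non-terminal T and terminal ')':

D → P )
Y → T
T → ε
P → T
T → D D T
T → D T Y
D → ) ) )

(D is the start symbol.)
To find M[T, ')'], we find productions for T where ')' is in the predict set (PREDICT(N → α) = (FIRST(α) \ {ε}) ∪ (FOLLOW(N) if α ⇒* ε)).

Relevant sets:
  FIRST(D) = { ')' }
  FOLLOW(T) = { ')' }

T → ε: PREDICT = { ')' }
  ')' is in predict set, so this production goes in M[T, ')']
T → D D T: PREDICT = { ')' }
  ')' is in predict set, so this production goes in M[T, ')']
T → D T Y: PREDICT = { ')' }
  ')' is in predict set, so this production goes in M[T, ')']

M[T, ')'] = T → ε, T → D D T, T → D T Y  (a multiply-defined cell — the grammar is not LL(1))

Answer: T → ε, T → D D T, T → D T Y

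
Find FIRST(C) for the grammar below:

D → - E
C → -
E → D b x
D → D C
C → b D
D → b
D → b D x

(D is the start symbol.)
{ '-', 'b' }

To compute FIRST(C), examine every production with C on the left-hand side, reading each right-hand side left to right until a non-nullable symbol is reached.

From C → -:
  - '-' is a terminal: add '-' and stop
From C → b D:
  - b is a terminal: add 'b' and stop

Collecting: FIRST(C) = { '-', 'b' }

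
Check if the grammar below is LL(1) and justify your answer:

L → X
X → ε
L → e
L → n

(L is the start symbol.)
Relevant sets:
  FIRST(X) = { ε }
  FOLLOW(L) = { $ }

For L:
  PREDICT(L → X) = { $ }
  PREDICT(L → e) = { 'e' }
  PREDICT(L → n) = { 'n' }
X has a single production, so nothing to check there.

All predict sets are disjoint. The grammar IS LL(1).

Answer: Yes, the grammar is LL(1).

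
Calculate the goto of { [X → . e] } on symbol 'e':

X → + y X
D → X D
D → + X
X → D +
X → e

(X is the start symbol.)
{ [X → e .] }

GOTO(I, 'e') = CLOSURE({ [A → αX.β] : [A → α.Xβ] ∈ I, X = 'e' })

Items with dot before 'e', with the dot advanced:
  [X → . e] → [X → e .]
Closure adds nothing (no advanced item has the dot before a non-terminal).

GOTO = { [X → e .] }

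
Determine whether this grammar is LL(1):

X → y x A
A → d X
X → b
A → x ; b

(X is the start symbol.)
Yes, the grammar is LL(1).

For X:
  PREDICT(X → y x A) = { 'y' }
  PREDICT(X → b) = { 'b' }
For A:
  PREDICT(A → d X) = { 'd' }
  PREDICT(A → x ';' b) = { 'x' }

All predict sets are disjoint. The grammar IS LL(1).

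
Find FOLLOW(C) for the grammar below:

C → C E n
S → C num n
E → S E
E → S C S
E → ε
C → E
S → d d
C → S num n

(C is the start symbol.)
{ $, 'd', 'n', 'num' }

To compute FOLLOW(C), find every occurrence of C on a right-hand side N → α C β: add FIRST(β) \ {ε}, and if β is empty or nullable also add FOLLOW(N). Iterate to a fixed point.

C is the start symbol, so $ ∈ FOLLOW(C).
In C → C E n: C is followed by E n, add FIRST(E n) \ {ε} = { 'd', 'n', 'num' }
In S → C num n: C is followed by num n, add FIRST(num n) \ {ε} = { 'num' }
In E → S C S: C is followed by S, add FIRST(S) \ {ε} = { 'd', 'n', 'num' }

Taking the union: FOLLOW(C) = { $, 'd', 'n', 'num' }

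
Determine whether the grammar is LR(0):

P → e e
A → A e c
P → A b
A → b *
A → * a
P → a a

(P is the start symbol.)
A grammar is LR(0) if no state in the canonical LR(0) collection has:
  - both a shift item (dot before a terminal) and a complete item (shift-reduce conflict), or
  - two or more complete items (reduce-reduce conflict; the accept item [P' → P .] counts as a complete item here).

Augment with P' → P and build the canonical LR(0) collection (I0 = CLOSURE({[P' → . P]}), then GOTO on every symbol after a dot until no new states appear). It has 14 states:
  I0: { [A → . * a], [A → . A e c], [A → . b *], [P → . A b], [P → . a a], [P → . e e], [P' → . P] }  — shift
  I1: { [A → * . a] }  — shift
  I2: { [A → A . e c], [P → A . b] }  — shift
  I3: { [P' → P .] }  — accept
  I4: { [P → a . a] }  — shift
  I5: { [A → b . *] }  — shift
  I6: { [P → e . e] }  — shift
  I7: { [P → e e .] }  — reduce
  I8: { [A → b * .] }  — reduce
  I9: { [P → a a .] }  — reduce
  I10: { [P → A b .] }  — reduce
  I11: { [A → A e . c] }  — shift
  I12: { [A → A e c .] }  — reduce
  I13: { [A → * a .] }  — reduce

Every state is either a pure shift/goto state or contains exactly one complete item and nothing to shift — no conflicts. The grammar is LR(0).

Answer: Yes, the grammar is LR(0)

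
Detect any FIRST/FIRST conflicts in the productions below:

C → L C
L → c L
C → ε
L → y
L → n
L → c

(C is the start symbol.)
A FIRST/FIRST conflict occurs when two productions N → α and N → β for the same non-terminal have FIRST(α) ∩ FIRST(β) ≠ ∅ (with ε ∈ FIRST of a nullable right-hand side, so two nullable alternatives also conflict).

FIRST sets of the non-terminals at (or reachable through a nullable prefix from) the front of some alternative:
  FIRST(L) = { 'c', 'n', 'y' }

Productions for C:
  C → L C: FIRST = { 'c', 'n', 'y' }
  C → ε: FIRST = { ε }
Productions for L:
  L → c L: FIRST = { 'c' }
  L → y: FIRST = { 'y' }
  L → n: FIRST = { 'n' }
  L → c: FIRST = { 'c' }

Conflict for L: L → c L and L → c
  Overlap: { 'c' }

Answer: Yes. L → c L / L → c on { 'c' }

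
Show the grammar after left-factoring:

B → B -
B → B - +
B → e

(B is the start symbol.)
Left-factoring transforms A → αβ₁ | αβ₂ into A → αA' and A' → β₁ | β₂
(α is the longest common prefix among the alternatives). Repeat until
no nonterminal has two alternatives with a common prefix.

Round 1: B has alternatives sharing prefix 'B -'. Introduce B': B → B - B'
  Add: B' → ε
  Add: B' → +

No remaining common prefixes — done.

Resulting grammar:
B → B - B'
B' → ε
B' → +
B → e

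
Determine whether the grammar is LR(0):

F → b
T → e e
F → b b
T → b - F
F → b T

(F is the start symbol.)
A grammar is LR(0) if no state in the canonical LR(0) collection has:
  - both a shift item (dot before a terminal) and a complete item (shift-reduce conflict), or
  - two or more complete items (reduce-reduce conflict; the accept item [F' → F .] counts as a complete item here).

Augment with F' → F and build the canonical LR(0) collection (I0 = CLOSURE({[F' → . F]}), then GOTO on every symbol after a dot until no new states appear). It has 9 states:
  I0: { [F → . b T], [F → . b b], [F → . b], [F' → . F] }  — shift
  I1: { [F' → F .] }  — accept
  I2: { [F → b . T], [F → b . b], [F → b .], [T → . b - F], [T → . e e] }  — shift, reduce
  I3: { [F → b T .] }  — reduce
  I4: { [F → b b .], [T → b . - F] }  — shift, reduce
  I5: { [T → e . e] }  — shift
  I6: { [T → e e .] }  — reduce
  I7: { [F → . b T], [F → . b b], [F → . b], [T → b - . F] }  — shift
  I8: { [T → b - F .] }  — reduce

Conflict in state I2:
  Shift-reduce conflict between [F → b .] and [F → b . b]
So the grammar is NOT LR(0).

Answer: No. Shift-reduce conflict between [F → b .] and [F → b . b]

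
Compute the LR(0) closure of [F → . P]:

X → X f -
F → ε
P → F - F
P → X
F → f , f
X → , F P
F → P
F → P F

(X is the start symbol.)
Start with: [F → . P]
  [F → . P] has the dot before P: add [P → . F - F], [P → . X]
  [P → . F - F] has the dot before F: add [F → .], [F → . f , f], [F → . P F]
  [P → . X] has the dot before X: add [X → . X f -], [X → . , F P]
No further items can be added.

CLOSURE = { [F → . P F], [F → . P], [F → . f , f], [F → .], [P → . F - F], [P → . X], [X → . , F P], [X → . X f -] }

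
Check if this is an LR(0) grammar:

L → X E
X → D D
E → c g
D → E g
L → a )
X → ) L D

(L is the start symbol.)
Yes, the grammar is LR(0)

Augment with L' → L and build the canonical LR(0) collection (I0 = CLOSURE({[L' → . L]}), then GOTO on every symbol after a dot until no new states appear). It has 15 states:
  I0: { [D → . E g], [E → . c g], [L → . X E], [L → . a )], [L' → . L], [X → . ) L D], [X → . D D] }  — shift
  I1: { [D → . E g], [E → . c g], [L → . X E], [L → . a )], [X → ) . L D], [X → . ) L D], [X → . D D] }  — shift
  I2: { [D → . E g], [E → . c g], [X → D . D] }  — shift
  I3: { [D → E . g] }  — shift
  I4: { [L' → L .] }  — accept
  I5: { [E → . c g], [L → X . E] }  — shift
  I6: { [L → a . )] }  — shift
  I7: { [E → c . g] }  — shift
  I8: { [E → c g .] }  — reduce
  I9: { [L → a ) .] }  — reduce
  I10: { [L → X E .] }  — reduce
  I11: { [D → E g .] }  — reduce
  I12: { [X → D D .] }  — reduce
  I13: { [D → . E g], [E → . c g], [X → ) L . D] }  — shift
  I14: { [X → ) L D .] }  — reduce

Every state is either a pure shift/goto state or contains exactly one complete item and nothing to shift — no conflicts. The grammar is LR(0).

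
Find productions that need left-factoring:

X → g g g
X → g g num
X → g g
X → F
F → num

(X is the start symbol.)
Left-factoring is needed when two productions for the same non-terminal
share a common prefix on the right-hand side.

Productions for X:
  X → g g g
  X → g g num
  X → g g
  X → F

Found common prefix 'g g' in productions for X

Answer: Yes, X has productions with common prefix 'g g'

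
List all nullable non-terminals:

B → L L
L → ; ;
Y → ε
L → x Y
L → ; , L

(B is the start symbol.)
A non-terminal is nullable if it can derive ε (the empty string): either it has an ε-production, or it has a production whose right-hand side consists entirely of nullable non-terminals.

ε-productions: Y → ε
So Y is immediately nullable.
No further non-terminal can be added: every production for the remaining non-terminals contains a terminal or a non-nullable non-terminal.
Nullable = { 'Y' }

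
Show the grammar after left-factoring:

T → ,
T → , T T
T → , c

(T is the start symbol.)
T → , T'
T' → ε
T' → T T
T' → c

Left-factoring transforms A → αβ₁ | αβ₂ into A → αA' and A' → β₁ | β₂
(α is the longest common prefix among the alternatives). Repeat until
no nonterminal has two alternatives with a common prefix.

Round 1: T has alternatives sharing prefix ','. Introduce T': T → , T'
  Add: T' → ε
  Add: T' → T T
  Add: T' → c

No remaining common prefixes — done.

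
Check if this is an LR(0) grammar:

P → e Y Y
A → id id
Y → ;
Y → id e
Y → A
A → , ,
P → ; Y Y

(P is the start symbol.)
A grammar is LR(0) if no state in the canonical LR(0) collection has:
  - both a shift item (dot before a terminal) and a complete item (shift-reduce conflict), or
  - two or more complete items (reduce-reduce conflict; the accept item [P' → P .] counts as a complete item here).

Augment with P' → P and build the canonical LR(0) collection (I0 = CLOSURE({[P' → . P]}), then GOTO on every symbol after a dot until no new states appear). It has 15 states:
  I0: { [P → . ; Y Y], [P → . e Y Y], [P' → . P] }  — shift
  I1: { [A → . , ,], [A → . id id], [P → ; . Y Y], [Y → . ;], [Y → . A], [Y → . id e] }  — shift
  I2: { [P' → P .] }  — accept
  I3: { [A → . , ,], [A → . id id], [P → e . Y Y], [Y → . ;], [Y → . A], [Y → . id e] }  — shift
  I4: { [A → , . ,] }  — shift
  I5: { [Y → ; .] }  — reduce
  I6: { [Y → A .] }  — reduce
  I7: { [A → . , ,], [A → . id id], [P → e Y . Y], [Y → . ;], [Y → . A], [Y → . id e] }  — shift
  I8: { [A → id . id], [Y → id . e] }  — shift
  I9: { [Y → id e .] }  — reduce
  I10: { [A → id id .] }  — reduce
  I11: { [P → e Y Y .] }  — reduce
  I12: { [A → , , .] }  — reduce
  I13: { [A → . , ,], [A → . id id], [P → ; Y . Y], [Y → . ;], [Y → . A], [Y → . id e] }  — shift
  I14: { [P → ; Y Y .] }  — reduce

Every state is either a pure shift/goto state or contains exactly one complete item and nothing to shift — no conflicts. The grammar is LR(0).

Answer: Yes, the grammar is LR(0)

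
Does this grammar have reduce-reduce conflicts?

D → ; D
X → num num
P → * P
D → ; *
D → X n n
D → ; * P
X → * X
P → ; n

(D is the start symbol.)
Augment with D' → D and build the canonical LR(0) collection (I0 = CLOSURE({[D' → . D]}), then GOTO on every symbol after a dot until no new states appear). It has 17 states:
  I0: { [D → . ; * P], [D → . ; *], [D → . ; D], [D → . X n n], [D' → . D], [X → . * X], [X → . num num] }  — shift
  I1: { [X → * . X], [X → . * X], [X → . num num] }  — shift
  I2: { [D → . ; * P], [D → . ; *], [D → . ; D], [D → . X n n], [D → ; . * P], [D → ; . *], [D → ; . D], [X → . * X], [X → . num num] }  — shift
  I3: { [D' → D .] }  — accept
  I4: { [D → X . n n] }  — shift
  I5: { [X → num . num] }  — shift
  I6: { [X → num num .] }  — reduce
  I7: { [D → X n . n] }  — shift
  I8: { [D → X n n .] }  — reduce
  I9: { [D → ; * . P], [D → ; * .], [P → . * P], [P → . ; n], [X → * . X], [X → . * X], [X → . num num] }  — shift, reduce
  I10: { [D → ; D .] }  — reduce
  I11: { [P → * . P], [P → . * P], [P → . ; n], [X → * . X], [X → . * X], [X → . num num] }  — shift
  I12: { [P → ; . n] }  — shift
  I13: { [D → ; * P .] }  — reduce
  I14: { [X → * X .] }  — reduce
  I15: { [P → ; n .] }  — reduce
  I16: { [P → * P .] }  — reduce

No state contains more than one complete item.

Answer: No reduce-reduce conflicts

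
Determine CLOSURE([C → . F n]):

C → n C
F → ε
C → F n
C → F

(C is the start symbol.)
To compute CLOSURE, for each item [A → α.Bβ] where B is a non-terminal, add [B → .γ] for all productions B → γ; repeat for the newly added items until nothing changes.

Start with: [C → . F n]
  [C → . F n] has the dot before F: add [F → .]
No further items can be added.

CLOSURE = { [C → . F n], [F → .] }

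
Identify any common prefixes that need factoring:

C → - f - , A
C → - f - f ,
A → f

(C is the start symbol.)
Yes, C has productions with common prefix '- f -'

Left-factoring is needed when two productions for the same non-terminal
share a common prefix on the right-hand side.

Productions for C:
  C → - f - , A
  C → - f - f ,

Found common prefix '- f -' in productions for C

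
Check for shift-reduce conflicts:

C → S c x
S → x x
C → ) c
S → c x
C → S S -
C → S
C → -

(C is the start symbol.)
A shift-reduce conflict occurs when an LR(0) state has both:
  - a complete (reduce) item [A → α .] (dot at the end), and
  - a shift item [B → β . c γ] (dot before a terminal).

Augment with C' → C and build the canonical LR(0) collection (I0 = CLOSURE({[C' → . C]}), then GOTO on every symbol after a dot until no new states appear). It has 14 states:
  I0: { [C → . ) c], [C → . -], [C → . S S -], [C → . S c x], [C → . S], [C' → . C], [S → . c x], [S → . x x] }  — shift
  I1: { [C → ) . c] }  — shift
  I2: { [C → - .] }  — reduce
  I3: { [C' → C .] }  — accept
  I4: { [C → S . S -], [C → S . c x], [C → S .], [S → . c x], [S → . x x] }  — shift, reduce
  I5: { [S → c . x] }  — shift
  I6: { [S → x . x] }  — shift
  I7: { [S → x x .] }  — reduce
  I8: { [S → c x .] }  — reduce
  I9: { [C → S S . -] }  — shift
  I10: { [C → S c . x], [S → c . x] }  — shift
  I11: { [C → S c x .], [S → c x .] }  — 2 reduces
  I12: { [C → S S - .] }  — reduce
  I13: { [C → ) c .] }  — reduce

I4 contains reduce item [C → S .] and shift items [C → S . c x], [S → . c x], [S → . x x] — shift-reduce conflict.

Answer: Yes — I4: [C → S .] vs [C → S . c x]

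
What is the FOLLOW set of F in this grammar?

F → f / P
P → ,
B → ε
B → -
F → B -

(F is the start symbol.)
{ $ }

To compute FOLLOW(F), find every occurrence of F on a right-hand side N → α F β: add FIRST(β) \ {ε}, and if β is empty or nullable also add FOLLOW(N). Iterate to a fixed point.

F is the start symbol, so $ ∈ FOLLOW(F).
F does not occur on any right-hand side.

Taking the union: FOLLOW(F) = { $ }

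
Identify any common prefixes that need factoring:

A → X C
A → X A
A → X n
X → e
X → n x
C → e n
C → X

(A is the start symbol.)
Left-factoring is needed when two productions for the same non-terminal
share a common prefix on the right-hand side.

Productions for A:
  A → X C
  A → X A
  A → X n
Productions for X:
  X → e
  X → n x
Productions for C:
  C → e n
  C → X

Found common prefix 'X' in productions for A

Answer: Yes, A has productions with common prefix 'X'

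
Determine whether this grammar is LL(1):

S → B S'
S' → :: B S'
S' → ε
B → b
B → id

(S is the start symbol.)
Yes, the grammar is LL(1).

A grammar is LL(1) if for each non-terminal N with multiple productions, the predict sets of those productions are pairwise disjoint, where PREDICT(N → α) = (FIRST(α) \ {ε}) ∪ (FOLLOW(N) if α ⇒* ε).

Relevant sets:
  FOLLOW(S') = { $ }

For S':
  PREDICT(S' → :: B S') = { '::' }
  PREDICT(S' → ε) = { $ }
For B:
  PREDICT(B → b) = { 'b' }
  PREDICT(B → id) = { 'id' }
S has a single production, so nothing to check there.

All predict sets are disjoint. The grammar IS LL(1).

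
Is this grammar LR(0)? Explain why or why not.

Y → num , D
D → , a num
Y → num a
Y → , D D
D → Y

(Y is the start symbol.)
Yes, the grammar is LR(0)

A grammar is LR(0) if no state in the canonical LR(0) collection has:
  - both a shift item (dot before a terminal) and a complete item (shift-reduce conflict), or
  - two or more complete items (reduce-reduce conflict; the accept item [Y' → Y .] counts as a complete item here).

Augment with Y' → Y and build the canonical LR(0) collection (I0 = CLOSURE({[Y' → . Y]}), then GOTO on every symbol after a dot until no new states appear). It has 13 states:
  I0: { [Y → . , D D], [Y → . num , D], [Y → . num a], [Y' → . Y] }  — shift
  I1: { [D → . , a num], [D → . Y], [Y → , . D D], [Y → . , D D], [Y → . num , D], [Y → . num a] }  — shift
  I2: { [Y' → Y .] }  — accept
  I3: { [Y → num . , D], [Y → num . a] }  — shift
  I4: { [D → . , a num], [D → . Y], [Y → . , D D], [Y → . num , D], [Y → . num a], [Y → num , . D] }  — shift
  I5: { [Y → num a .] }  — reduce
  I6: { [D → , . a num], [D → . , a num], [D → . Y], [Y → , . D D], [Y → . , D D], [Y → . num , D], [Y → . num a] }  — shift
  I7: { [Y → num , D .] }  — reduce
  I8: { [D → Y .] }  — reduce
  I9: { [D → . , a num], [D → . Y], [Y → , D . D], [Y → . , D D], [Y → . num , D], [Y → . num a] }  — shift
  I10: { [D → , a . num] }  — shift
  I11: { [D → , a num .] }  — reduce
  I12: { [Y → , D D .] }  — reduce

Every state is either a pure shift/goto state or contains exactly one complete item and nothing to shift — no conflicts. The grammar is LR(0).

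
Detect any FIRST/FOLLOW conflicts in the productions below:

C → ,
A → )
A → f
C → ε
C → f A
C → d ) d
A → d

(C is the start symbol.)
No FIRST/FOLLOW conflicts.

A FIRST/FOLLOW conflict occurs when a non-terminal N has a nullable alternative N → β (β ⇒* ε) and another alternative N → α with FIRST(α) ∩ FOLLOW(N) ≠ ∅: on such a lookahead the parser cannot decide between expanding α and letting N vanish via β.

Nullable non-terminals: C.

C: nullable alternative(s) C → ε; FOLLOW(C) = { $ }
  C → ,: FIRST \ {ε} = { ',' } — disjoint from FOLLOW(C)
  C → ε: FIRST \ {ε} = { } — this is the only nullable alternative, skip
  C → f A: FIRST \ {ε} = { 'f' } — disjoint from FOLLOW(C)
  C → d ) d: FIRST \ {ε} = { 'd' } — disjoint from FOLLOW(C)

A has no nullable alternative, so no FIRST/FOLLOW check is needed there.

No FIRST/FOLLOW conflicts found.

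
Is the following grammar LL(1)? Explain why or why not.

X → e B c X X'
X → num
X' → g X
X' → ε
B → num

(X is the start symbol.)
Relevant sets:
  FOLLOW(X') = { $, 'g' }

For X:
  PREDICT(X → e B c X X') = { 'e' }
  PREDICT(X → num) = { 'num' }
For X':
  PREDICT(X' → g X) = { 'g' }
  PREDICT(X' → ε) = { $, 'g' }
B has a single production, so nothing to check there.

Conflict found: Predict set conflict for X': { 'g' }
The grammar is NOT LL(1).

Answer: No. Predict set conflict for X': { 'g' }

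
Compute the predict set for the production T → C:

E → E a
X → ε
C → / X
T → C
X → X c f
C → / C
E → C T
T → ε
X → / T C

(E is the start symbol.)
{ '/' }

PREDICT(T → C) = (FIRST(RHS) \ {ε}) ∪ (FOLLOW(T) if ε ∈ FIRST(RHS), i.e. RHS ⇒* ε)
FIRST(C) = { '/' }
FIRST(C) = { '/' }
ε ∉ FIRST(C), so FOLLOW(T) is not added.
PREDICT(T → C) = { '/' }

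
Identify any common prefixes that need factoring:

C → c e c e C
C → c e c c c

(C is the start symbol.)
Yes, C has productions with common prefix 'c e c'

Left-factoring is needed when two productions for the same non-terminal
share a common prefix on the right-hand side.

Productions for C:
  C → c e c e C
  C → c e c c c

Found common prefix 'c e c' in productions for C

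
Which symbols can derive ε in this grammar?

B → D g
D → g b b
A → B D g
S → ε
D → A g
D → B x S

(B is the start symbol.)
A non-terminal is nullable if it can derive ε (the empty string): either it has an ε-production, or it has a production whose right-hand side consists entirely of nullable non-terminals.

ε-productions: S → ε
So S is immediately nullable.
No further non-terminal can be added: every production for the remaining non-terminals contains a terminal or a non-nullable non-terminal.
Nullable = { 'S' }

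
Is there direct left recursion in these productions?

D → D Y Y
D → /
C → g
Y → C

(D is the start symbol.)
Yes, D is left-recursive

D → D Y Y: LEFT RECURSIVE (starts with D)
D → /: starts with '/'
C → g: starts with g
Y → C: starts with C

The grammar has direct left recursion on: D.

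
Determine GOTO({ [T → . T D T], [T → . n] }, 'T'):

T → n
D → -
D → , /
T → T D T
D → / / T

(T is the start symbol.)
GOTO(I, 'T') = CLOSURE({ [A → αX.β] : [A → α.Xβ] ∈ I, X = 'T' })

Items with dot before 'T', with the dot advanced:
  [T → . T D T] → [T → T . D T]
Closure of the advanced items:
  [T → T . D T] has the dot before D: add [D → . -], [D → . , /], [D → . / / T]

GOTO = { [D → . , /], [D → . -], [D → . / / T], [T → T . D T] }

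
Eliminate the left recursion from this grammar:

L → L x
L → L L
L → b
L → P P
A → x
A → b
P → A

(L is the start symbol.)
L is directly left-recursive. The standard transformation for
  A → A α₁ | ... | A α_m | β₁ | ... | β_n
is
  A  → β₁ A' | ... | β_n A'
  A' → α₁ A' | ... | α_m A' | ε

L → b becomes L → b L'
L → P P becomes L → P P L'
L → L x becomes L' → x L'
L → L L becomes L' → L L'
Add L' → ε

Productions for other non-terminals are unchanged:
  A → x
  A → b
  P → A

Resulting grammar:
L → b L'
L → P P L'
L' → x L'
L' → L L'
L' → ε
A → x
A → b
P → A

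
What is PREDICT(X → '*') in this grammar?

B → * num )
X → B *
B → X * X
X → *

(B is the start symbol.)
{ '*' }

PREDICT(X → '*') = (FIRST(RHS) \ {ε}) ∪ (FOLLOW(X) if ε ∈ FIRST(RHS), i.e. RHS ⇒* ε)
FIRST('*') = { '*' }
ε ∉ FIRST('*'), so FOLLOW(X) is not added.
PREDICT(X → '*') = { '*' }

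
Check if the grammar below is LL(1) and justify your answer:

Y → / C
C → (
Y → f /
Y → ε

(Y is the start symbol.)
Yes, the grammar is LL(1).

A grammar is LL(1) if for each non-terminal N with multiple productions, the predict sets of those productions are pairwise disjoint, where PREDICT(N → α) = (FIRST(α) \ {ε}) ∪ (FOLLOW(N) if α ⇒* ε).

Relevant sets:
  FOLLOW(Y) = { $ }

For Y:
  PREDICT(Y → '/' C) = { '/' }
  PREDICT(Y → f '/') = { 'f' }
  PREDICT(Y → ε) = { $ }
C has a single production, so nothing to check there.

All predict sets are disjoint. The grammar IS LL(1).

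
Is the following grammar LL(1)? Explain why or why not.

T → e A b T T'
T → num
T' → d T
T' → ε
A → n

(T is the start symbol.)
Relevant sets:
  FOLLOW(T') = { $, 'd' }

For T:
  PREDICT(T → e A b T T') = { 'e' }
  PREDICT(T → num) = { 'num' }
For T':
  PREDICT(T' → d T) = { 'd' }
  PREDICT(T' → ε) = { $, 'd' }
A has a single production, so nothing to check there.

Conflict found: Predict set conflict for T': { 'd' }
The grammar is NOT LL(1).

Answer: No. Predict set conflict for T': { 'd' }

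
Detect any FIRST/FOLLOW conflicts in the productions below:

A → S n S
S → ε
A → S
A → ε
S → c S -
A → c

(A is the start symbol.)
A FIRST/FOLLOW conflict occurs when a non-terminal N has a nullable alternative N → β (β ⇒* ε) and another alternative N → α with FIRST(α) ∩ FOLLOW(N) ≠ ∅: on such a lookahead the parser cannot decide between expanding α and letting N vanish via β.

Nullable non-terminals: A, S.
FIRST sets used below: FIRST(S) = { 'c', ε }

A: nullable alternative(s) A → S, A → ε; FOLLOW(A) = { $ }
  A → S n S: FIRST \ {ε} = { 'c', 'n' } — disjoint from FOLLOW(A)
  A → S: FIRST \ {ε} = { 'c' } — disjoint from FOLLOW(A)
  A → ε: FIRST \ {ε} = { } — disjoint from FOLLOW(A)
  A → c: FIRST \ {ε} = { 'c' } — disjoint from FOLLOW(A)

S: nullable alternative(s) S → ε; FOLLOW(S) = { $, '-', 'n' }
  S → ε: FIRST \ {ε} = { } — this is the only nullable alternative, skip
  S → c S -: FIRST \ {ε} = { 'c' } — disjoint from FOLLOW(S)

No FIRST/FOLLOW conflicts found.

Answer: No FIRST/FOLLOW conflicts.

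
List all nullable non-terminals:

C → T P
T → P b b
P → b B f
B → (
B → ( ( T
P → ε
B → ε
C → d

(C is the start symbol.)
{ 'B', 'P' }

A non-terminal is nullable if it can derive ε (the empty string): either it has an ε-production, or it has a production whose right-hand side consists entirely of nullable non-terminals.

ε-productions: P → ε, B → ε
So P, B are immediately nullable.
No further non-terminal can be added: every production for the remaining non-terminals contains a terminal or a non-nullable non-terminal.
Nullable = { 'B', 'P' }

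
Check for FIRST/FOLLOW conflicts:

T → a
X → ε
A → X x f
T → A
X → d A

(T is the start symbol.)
No FIRST/FOLLOW conflicts.

A FIRST/FOLLOW conflict occurs when a non-terminal N has a nullable alternative N → β (β ⇒* ε) and another alternative N → α with FIRST(α) ∩ FOLLOW(N) ≠ ∅: on such a lookahead the parser cannot decide between expanding α and letting N vanish via β.

Nullable non-terminals: X.

X: nullable alternative(s) X → ε; FOLLOW(X) = { 'x' }
  X → ε: FIRST \ {ε} = { } — this is the only nullable alternative, skip
  X → d A: FIRST \ {ε} = { 'd' } — disjoint from FOLLOW(X)

A, T have no nullable alternative, so no FIRST/FOLLOW check is needed there.

No FIRST/FOLLOW conflicts found.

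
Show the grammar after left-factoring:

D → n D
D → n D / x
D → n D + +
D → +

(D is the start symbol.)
D → n D D'
D' → ε
D' → / x
D' → + +
D → +

Left-factoring transforms A → αβ₁ | αβ₂ into A → αA' and A' → β₁ | β₂
(α is the longest common prefix among the alternatives). Repeat until
no nonterminal has two alternatives with a common prefix.

Round 1: D has alternatives sharing prefix 'n D'. Introduce D': D → n D D'
  Add: D' → ε
  Add: D' → / x
  Add: D' → + +

No remaining common prefixes — done.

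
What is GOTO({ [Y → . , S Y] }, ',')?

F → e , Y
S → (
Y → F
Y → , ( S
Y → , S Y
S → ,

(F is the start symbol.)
{ [S → . (], [S → . ,], [Y → , . S Y] }

GOTO(I, ',') = CLOSURE({ [A → αX.β] : [A → α.Xβ] ∈ I, X = ',' })

Items with dot before ',', with the dot advanced:
  [Y → . , S Y] → [Y → , . S Y]
Closure of the advanced items:
  [Y → , . S Y] has the dot before S: add [S → . (], [S → . ,]

GOTO = { [S → . (], [S → . ,], [Y → , . S Y] }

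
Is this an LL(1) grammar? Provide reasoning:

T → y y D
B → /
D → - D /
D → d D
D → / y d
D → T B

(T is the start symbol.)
A grammar is LL(1) if for each non-terminal N with multiple productions, the predict sets of those productions are pairwise disjoint, where PREDICT(N → α) = (FIRST(α) \ {ε}) ∪ (FOLLOW(N) if α ⇒* ε).

Relevant sets:
  FIRST(T) = { 'y' }

For D:
  PREDICT(D → '-' D '/') = { '-' }
  PREDICT(D → d D) = { 'd' }
  PREDICT(D → '/' y d) = { '/' }
  PREDICT(D → T B) = { 'y' }
T, B have a single production, so nothing to check there.

All predict sets are disjoint. The grammar IS LL(1).

Answer: Yes, the grammar is LL(1).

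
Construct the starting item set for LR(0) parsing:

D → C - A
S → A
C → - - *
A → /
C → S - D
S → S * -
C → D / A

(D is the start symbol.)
First, augment the grammar with D' → D
I₀ = CLOSURE({ [D' → . D] }):
  [D' → . D] has the dot before D: add [D → . C - A]
  [D → . C - A] has the dot before C: add [C → . - - *], [C → . S - D], [C → . D / A]
  [C → . S - D] has the dot before S: add [S → . A], [S → . S * -]
  [S → . A] has the dot before A: add [A → . /]
No further items can be added.

I₀ = { [A → . /], [C → . - - *], [C → . D / A], [C → . S - D], [D → . C - A], [D' → . D], [S → . A], [S → . S * -] }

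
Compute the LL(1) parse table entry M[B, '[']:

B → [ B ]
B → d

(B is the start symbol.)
B → [ B ]

To find M[B, '['], we find productions for B where '[' is in the predict set (PREDICT(N → α) = (FIRST(α) \ {ε}) ∪ (FOLLOW(N) if α ⇒* ε)).

B → [ B ]: PREDICT = { '[' }
  '[' is in predict set, so this production goes in M[B, '[']
B → d: PREDICT = { 'd' }

M[B, '['] = B → [ B ]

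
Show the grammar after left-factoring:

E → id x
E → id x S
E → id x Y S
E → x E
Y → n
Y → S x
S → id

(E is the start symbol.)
E → id x E'
E' → ε
E' → S
E' → Y S
E → x E
Y → n
Y → S x
S → id

Left-factoring transforms A → αβ₁ | αβ₂ into A → αA' and A' → β₁ | β₂
(α is the longest common prefix among the alternatives). Repeat until
no nonterminal has two alternatives with a common prefix.

Round 1: E has alternatives sharing prefix 'id x'. Introduce E': E → id x E'
  Add: E' → ε
  Add: E' → S
  Add: E' → Y S

No remaining common prefixes — done.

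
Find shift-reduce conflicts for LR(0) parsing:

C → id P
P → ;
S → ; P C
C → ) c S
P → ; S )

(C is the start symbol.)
Yes — I4: [P → ; .] vs [S → . ; P C]

Augment with C' → C and build the canonical LR(0) collection (I0 = CLOSURE({[C' → . C]}), then GOTO on every symbol after a dot until no new states appear). It has 13 states:
  I0: { [C → . ) c S], [C → . id P], [C' → . C] }  — shift
  I1: { [C → ) . c S] }  — shift
  I2: { [C' → C .] }  — accept
  I3: { [C → id . P], [P → . ; S )], [P → . ;] }  — shift
  I4: { [P → ; . S )], [P → ; .], [S → . ; P C] }  — shift, reduce
  I5: { [C → id P .] }  — reduce
  I6: { [P → . ; S )], [P → . ;], [S → ; . P C] }  — shift
  I7: { [P → ; S . )] }  — shift
  I8: { [P → ; S ) .] }  — reduce
  I9: { [C → . ) c S], [C → . id P], [S → ; P . C] }  — shift
  I10: { [S → ; P C .] }  — reduce
  I11: { [C → ) c . S], [S → . ; P C] }  — shift
  I12: { [C → ) c S .] }  — reduce

I4 contains reduce item [P → ; .] and shift item [S → . ; P C] — shift-reduce conflict.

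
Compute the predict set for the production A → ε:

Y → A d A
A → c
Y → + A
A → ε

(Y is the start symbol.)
PREDICT(A → ε) = (FIRST(RHS) \ {ε}) ∪ (FOLLOW(A) if ε ∈ FIRST(RHS), i.e. RHS ⇒* ε)
The right-hand side is ε (FIRST(ε) = { ε }), so the predict set is FOLLOW(A) = { $, 'd' }
PREDICT(A → ε) = { $, 'd' }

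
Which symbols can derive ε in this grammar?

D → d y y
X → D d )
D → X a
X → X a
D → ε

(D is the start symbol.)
A non-terminal is nullable if it can derive ε (the empty string): either it has an ε-production, or it has a production whose right-hand side consists entirely of nullable non-terminals.

ε-productions: D → ε
So D is immediately nullable.
No further non-terminal can be added: every production for the remaining non-terminals contains a terminal or a non-nullable non-terminal.
Nullable = { 'D' }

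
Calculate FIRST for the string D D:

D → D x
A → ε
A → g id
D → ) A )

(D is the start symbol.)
{ ')' }

FIRST sets of the non-terminals involved (from the grammar, by fixed-point iteration):
  FIRST(D) = { ')' }

To compute FIRST(D D), process the symbols left to right:
Symbol D is a non-terminal. Add FIRST(D) \ {ε} = { ')' }
D is not nullable (ε ∉ FIRST(D)), so stop here.
FIRST(D D) = { ')' }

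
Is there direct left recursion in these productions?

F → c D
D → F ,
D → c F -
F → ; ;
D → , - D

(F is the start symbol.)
No direct left recursion

Direct left recursion occurs when N → N α for some non-terminal N (the right-hand side begins with the left-hand side itself).

F → c D: starts with c
D → F ,: starts with F
D → c F -: starts with c
F → ; ;: starts with ';'
D → , - D: starts with ','

No direct left recursion found.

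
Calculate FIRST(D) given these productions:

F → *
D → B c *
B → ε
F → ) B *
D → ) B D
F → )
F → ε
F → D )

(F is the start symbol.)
{ ')', 'c' }

FIRST sets of the other non-terminals involved (by the same procedure, iterated to a fixed point):
  FIRST(B) = { ε }

From D → B c *:
  - B is a non-terminal: add FIRST(B) \ {ε} = { }
    B is nullable, so continue to the next symbol
  - c is a terminal: add 'c' and stop
From D → ) B D:
  - ')' is a terminal: add ')' and stop

Collecting: FIRST(D) = { ')', 'c' }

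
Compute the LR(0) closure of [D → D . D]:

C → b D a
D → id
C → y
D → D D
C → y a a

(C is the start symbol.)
To compute CLOSURE, for each item [A → α.Bβ] where B is a non-terminal, add [B → .γ] for all productions B → γ; repeat for the newly added items until nothing changes.

Start with: [D → D . D]
  [D → D . D] has the dot before D: add [D → . id], [D → . D D]
No further items can be added.

CLOSURE = { [D → . D D], [D → . id], [D → D . D] }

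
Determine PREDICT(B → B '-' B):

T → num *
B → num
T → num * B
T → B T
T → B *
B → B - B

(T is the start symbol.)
PREDICT(B → B '-' B) = (FIRST(RHS) \ {ε}) ∪ (FOLLOW(B) if ε ∈ FIRST(RHS), i.e. RHS ⇒* ε)
FIRST(B) = { 'num' }
FIRST(B '-' B) = { 'num' }
ε ∉ FIRST(B '-' B), so FOLLOW(B) is not added.
PREDICT(B → B '-' B) = { 'num' }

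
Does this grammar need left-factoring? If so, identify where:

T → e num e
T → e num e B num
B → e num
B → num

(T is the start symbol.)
Yes, T has productions with common prefix 'e num e'

Left-factoring is needed when two productions for the same non-terminal
share a common prefix on the right-hand side.

Productions for T:
  T → e num e
  T → e num e B num
Productions for B:
  B → e num
  B → num

Found common prefix 'e num e' in productions for T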